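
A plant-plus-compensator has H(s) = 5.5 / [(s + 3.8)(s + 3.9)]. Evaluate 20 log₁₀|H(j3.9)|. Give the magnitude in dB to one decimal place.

|j3.9 + 3.8| = √(3.9² + 3.8²) = 5.445
|j3.9 + 3.9| = √(3.9² + 3.9²) = 5.515
|H(j3.9)| = 5.5 / (5.445 × 5.515) = 0.18313
20 log₁₀(0.18313) = -14.74 dB

-14.7 dB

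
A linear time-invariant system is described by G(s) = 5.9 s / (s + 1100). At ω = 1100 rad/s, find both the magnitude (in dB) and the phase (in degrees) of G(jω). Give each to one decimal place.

|j1100| = 1100
|j1100 + 1100| = √(1100² + 1100²) = 1556
|G(j1100)| = 5.9 × 1100 / 1556 = 4.1719
20 log₁₀(4.1719) = 12.41 dB
∠(j1100) = 90.00°
∠(j1100 + 1100) = arctan(1100/1100) = 45.00°
∠G(j1100) = 90.00° − 45.00° = 45.00°

|G| = 12.4 dB, ∠G = 45.0°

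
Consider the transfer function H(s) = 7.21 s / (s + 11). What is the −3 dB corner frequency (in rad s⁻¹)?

11 rad s⁻¹

For a single-pole high-pass, the −3 dB point is at the pole: ω = 11 rad s⁻¹.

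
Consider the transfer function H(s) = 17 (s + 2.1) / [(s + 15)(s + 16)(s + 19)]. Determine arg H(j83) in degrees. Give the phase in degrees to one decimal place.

-147.4 deg

∠(j83 + 2.1) = arctan(83/2.1) = 88.55°
∠(j83 + 15) = arctan(83/15) = 79.76°
∠(j83 + 16) = arctan(83/16) = 79.09°
∠(j83 + 19) = arctan(83/19) = 77.11°
∠H(j83) = 88.55° − (79.76° + 79.09° + 77.11°) = -147.40°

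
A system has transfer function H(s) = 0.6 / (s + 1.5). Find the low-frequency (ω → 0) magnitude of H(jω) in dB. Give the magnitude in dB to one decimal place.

-8.0 dB

H(0) = 0.6 / 1.5 = 0.4
20 log₁₀(0.4) = -7.96 dB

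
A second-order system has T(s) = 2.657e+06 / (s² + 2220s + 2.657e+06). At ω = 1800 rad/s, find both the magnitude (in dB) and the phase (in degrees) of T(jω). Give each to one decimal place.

|T| = -3.6 dB, ∠T = -98.3 deg

|(j1800)² + 2220(j1800) + 2.657e+06| = |-5.83e+05 + j3.996e+06| = 4.038e+06
|T(j1800)| = 2.657e+06 / 4.038e+06 = 0.65795
20 log₁₀(0.65795) = -3.64 dB
∠[(j1800)² + 2220(j1800) + 2.657e+06] = ∠[-5.83e+05 + j3.996e+06] = 98.30°
∠T(j1800) = −98.30° = -98.30°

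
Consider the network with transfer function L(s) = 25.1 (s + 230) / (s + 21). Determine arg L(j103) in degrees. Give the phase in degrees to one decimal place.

∠(j103 + 230) = arctan(103/230) = 24.12°
∠(j103 + 21) = arctan(103/21) = 78.48°
∠L(j103) = 24.12° − 78.48° = -54.35°

-54.4°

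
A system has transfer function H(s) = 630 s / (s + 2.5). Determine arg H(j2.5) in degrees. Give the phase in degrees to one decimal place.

∠(j2.5) = 90.00°
∠(j2.5 + 2.5) = arctan(2.5/2.5) = 45.00°
∠H(j2.5) = 90.00° − 45.00° = 45.00°

45.0°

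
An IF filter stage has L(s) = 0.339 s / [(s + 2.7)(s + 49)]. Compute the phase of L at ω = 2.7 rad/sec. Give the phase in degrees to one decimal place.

∠(j2.7) = 90.00°
∠(j2.7 + 2.7) = arctan(2.7/2.7) = 45.00°
∠(j2.7 + 49) = arctan(2.7/49) = 3.15°
∠L(j2.7) = 90.00° − (45.00° + 3.15°) = 41.85°

41.8°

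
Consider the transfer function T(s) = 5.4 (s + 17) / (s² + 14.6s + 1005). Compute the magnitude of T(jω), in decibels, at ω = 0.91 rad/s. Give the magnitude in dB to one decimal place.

-20.8 dB

|j0.91 + 17| = √(0.91² + 17²) = 17.02
|(j0.91)² + 14.6(j0.91) + 1005| = |1004.2 + j13.286| = 1004
|T(j0.91)| = 5.4 × 17.02 / 1004 = 0.091541
20 log₁₀(0.091541) = -20.77 dB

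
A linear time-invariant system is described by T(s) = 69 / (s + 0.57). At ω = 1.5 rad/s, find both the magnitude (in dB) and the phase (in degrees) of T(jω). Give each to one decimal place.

|j1.5 + 0.57| = √(1.5² + 0.57²) = 1.605
|T(j1.5)| = 69 / 1.605 = 43
20 log₁₀(43) = 32.67 dB
∠(j1.5 + 0.57) = arctan(1.5/0.57) = 69.19°
∠T(j1.5) = −69.19° = -69.19°

|T| = 32.7 dB, ∠T = -69.2°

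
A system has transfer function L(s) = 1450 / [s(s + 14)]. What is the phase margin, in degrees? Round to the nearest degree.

21°

Gain crossover: |L(jω)| = 1 at ω ≈ 36.8 rad/sec.
∠L(j36.8) = −90° − arctan(36.8/14) ≈ -159.18°
PM = 180° + (-159.18°) = 20.82°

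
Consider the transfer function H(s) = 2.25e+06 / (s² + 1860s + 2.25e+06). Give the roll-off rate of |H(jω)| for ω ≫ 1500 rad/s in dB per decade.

With 0 zeros and 2 poles, the high-frequency asymptotic slope is 20 × (0 − 2) = -40 dB/decade.

-40 dB/decade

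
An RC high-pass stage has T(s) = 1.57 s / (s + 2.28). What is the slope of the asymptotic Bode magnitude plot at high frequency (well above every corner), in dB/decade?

0 dB/decade

With 1 zero and 1 pole, the high-frequency asymptotic slope is 20 × (1 − 1) = 0 dB/decade.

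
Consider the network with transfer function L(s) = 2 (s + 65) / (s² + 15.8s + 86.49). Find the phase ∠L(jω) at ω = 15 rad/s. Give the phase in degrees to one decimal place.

-107.3°

∠(j15 + 65) = arctan(15/65) = 12.99°
∠[(j15)² + 15.8(j15) + 86.49] = ∠[-138.51 + j237] = 120.30°
∠L(j15) = 12.99° − 120.30° = -107.31°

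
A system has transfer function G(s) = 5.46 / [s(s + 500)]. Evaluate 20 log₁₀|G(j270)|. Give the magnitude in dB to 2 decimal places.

-88.97 dB

|j270 + 500| = √(270² + 500²) = 568.2
|j270| = 270
|G(j270)| = 5.46 / (568.2 × 270) = 3.5587e-05
20 log₁₀(3.5587e-05) = -88.974 dB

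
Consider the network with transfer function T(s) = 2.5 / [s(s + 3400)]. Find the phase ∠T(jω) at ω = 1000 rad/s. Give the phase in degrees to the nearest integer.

-106°

∠(j1000 + 3400) = arctan(1000/3400) = 16.39°
∠(j1000) = 90.00°
∠T(j1000) = − (16.39° + 90.00°) = -106.39°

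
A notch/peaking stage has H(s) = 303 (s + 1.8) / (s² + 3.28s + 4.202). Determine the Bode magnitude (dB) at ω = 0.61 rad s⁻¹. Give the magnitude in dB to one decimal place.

42.5 dB

|j0.61 + 1.8| = √(0.61² + 1.8²) = 1.901
|(j0.61)² + 3.28(j0.61) + 4.202| = |3.8299 + j2.0008| = 4.321
|H(j0.61)| = 303 × 1.901 / 4.321 = 133.27
20 log₁₀(133.27) = 42.49 dB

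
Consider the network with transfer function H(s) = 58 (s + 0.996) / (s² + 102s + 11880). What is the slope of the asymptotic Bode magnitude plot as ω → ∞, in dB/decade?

With 1 zero and 2 poles, the high-frequency asymptotic slope is 20 × (1 − 2) = -20 dB/decade.

-20 dB/decade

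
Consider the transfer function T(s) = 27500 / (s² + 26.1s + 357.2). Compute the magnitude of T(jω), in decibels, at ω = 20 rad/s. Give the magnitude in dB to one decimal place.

34.4 dB

|(j20)² + 26.1(j20) + 357.2| = |-42.8 + j522| = 523.8
|T(j20)| = 27500 / 523.8 = 52.506
20 log₁₀(52.506) = 34.40 dB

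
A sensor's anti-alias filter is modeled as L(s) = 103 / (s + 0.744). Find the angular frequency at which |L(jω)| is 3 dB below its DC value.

For a single-pole low-pass, the −3 dB point is at the pole: ω = 0.744 rad/sec.

0.744 rad/sec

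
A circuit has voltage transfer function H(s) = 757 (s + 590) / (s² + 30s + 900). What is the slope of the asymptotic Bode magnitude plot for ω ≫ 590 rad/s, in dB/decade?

-20 dB/decade

With 1 zero and 2 poles, the high-frequency asymptotic slope is 20 × (1 − 2) = -20 dB/decade.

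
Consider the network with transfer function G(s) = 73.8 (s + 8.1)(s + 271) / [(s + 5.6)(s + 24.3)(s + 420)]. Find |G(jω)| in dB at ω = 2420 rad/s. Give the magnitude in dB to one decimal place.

|j2420 + 8.1| = √(2420² + 8.1²) = 2420
|j2420 + 271| = √(2420² + 271²) = 2435
|j2420 + 5.6| = √(2420² + 5.6²) = 2420
|j2420 + 24.3| = √(2420² + 24.3²) = 2420
|j2420 + 420| = √(2420² + 420²) = 2456
|G(j2420)| = 73.8 × 2420 × 2435 / (2420 × 2420 × 2456) = 0.030233
20 log₁₀(0.030233) = -30.39 dB

-30.4 dB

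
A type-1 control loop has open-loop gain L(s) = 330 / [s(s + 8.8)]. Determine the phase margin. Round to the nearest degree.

Gain crossover: |L(jω)| = 1 at ω ≈ 17.1 rad/sec.
∠L(j17.1) = −90° − arctan(17.1/8.8) ≈ -152.81°
PM = 180° + (-152.81°) = 27.19°

27 deg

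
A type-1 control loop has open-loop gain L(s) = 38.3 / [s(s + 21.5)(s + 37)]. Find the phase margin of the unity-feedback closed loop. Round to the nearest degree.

90°

Gain crossover: |L(jω)| = 1 at ω ≈ 0.0481 rad/s.
∠L(j0.0481) = −90° − arctan(0.0481/21.5) − arctan(0.0481/37) ≈ -90.20°
PM = 180° + (-90.20°) = 89.80°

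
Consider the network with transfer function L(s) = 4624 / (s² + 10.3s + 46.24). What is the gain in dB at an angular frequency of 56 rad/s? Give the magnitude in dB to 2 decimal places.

|(j56)² + 10.3(j56) + 46.24| = |-3089.8 + j576.8| = 3143
|L(j56)| = 4624 / 3143 = 1.4711
20 log₁₀(1.4711) = 3.353 dB

3.35 dB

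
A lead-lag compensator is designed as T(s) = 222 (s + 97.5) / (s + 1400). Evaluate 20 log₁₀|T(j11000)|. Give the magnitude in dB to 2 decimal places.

46.86 dB

|j11000 + 97.5| = √(11000² + 97.5²) = 1.1e+04
|j11000 + 1400| = √(11000² + 1400²) = 1.109e+04
|T(j11000)| = 222 × 1.1e+04 / 1.109e+04 = 220.23
20 log₁₀(220.23) = 46.858 dB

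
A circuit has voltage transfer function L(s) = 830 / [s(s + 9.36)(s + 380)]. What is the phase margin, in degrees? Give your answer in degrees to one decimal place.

Gain crossover: |L(jω)| = 1 at ω ≈ 0.233 rad s⁻¹.
∠L(j0.233) = −90° − arctan(0.233/9.36) − arctan(0.233/380) ≈ -91.46°
PM = 180° + (-91.46°) = 88.54°

88.5°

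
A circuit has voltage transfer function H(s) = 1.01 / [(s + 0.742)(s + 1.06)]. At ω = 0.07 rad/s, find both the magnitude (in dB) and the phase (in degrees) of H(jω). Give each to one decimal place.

|j0.07 + 0.742| = √(0.07² + 0.742²) = 0.7453
|j0.07 + 1.06| = √(0.07² + 1.06²) = 1.062
|H(j0.07)| = 1.01 / (0.7453 × 1.062) = 1.2757
20 log₁₀(1.2757) = 2.11 dB
∠(j0.07 + 0.742) = arctan(0.07/0.742) = 5.39°
∠(j0.07 + 1.06) = arctan(0.07/1.06) = 3.78°
∠H(j0.07) = − (5.39° + 3.78°) = -9.17°

|H| = 2.1 dB, ∠H = -9.2°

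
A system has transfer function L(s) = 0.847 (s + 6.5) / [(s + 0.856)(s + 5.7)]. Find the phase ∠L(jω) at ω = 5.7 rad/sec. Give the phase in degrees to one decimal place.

∠(j5.7 + 6.5) = arctan(5.7/6.5) = 41.25°
∠(j5.7 + 0.856) = arctan(5.7/0.856) = 81.46°
∠(j5.7 + 5.7) = arctan(5.7/5.7) = 45.00°
∠L(j5.7) = 41.25° − (81.46° + 45.00°) = -85.21°

-85.2°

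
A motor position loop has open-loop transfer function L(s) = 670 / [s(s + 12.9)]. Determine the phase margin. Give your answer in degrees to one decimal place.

27.9 deg

Gain crossover: |L(jω)| = 1 at ω ≈ 24.3 rad/sec.
∠L(j24.3) = −90° − arctan(24.3/12.9) ≈ -152.07°
PM = 180° + (-152.07°) = 27.93°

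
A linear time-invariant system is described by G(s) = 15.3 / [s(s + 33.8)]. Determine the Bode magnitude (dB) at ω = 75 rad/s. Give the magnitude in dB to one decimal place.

-52.1 dB

|j75 + 33.8| = √(75² + 33.8²) = 82.26
|j75| = 75
|G(j75)| = 15.3 / (82.26 × 75) = 0.0024798
20 log₁₀(0.0024798) = -52.11 dB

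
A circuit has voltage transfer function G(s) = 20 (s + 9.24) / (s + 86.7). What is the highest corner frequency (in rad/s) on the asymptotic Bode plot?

Break frequencies occur at each pole and zero magnitude: 9.24 rad/s, 86.7 rad/s.
The highest is 86.7 rad/s.

86.7 rad/s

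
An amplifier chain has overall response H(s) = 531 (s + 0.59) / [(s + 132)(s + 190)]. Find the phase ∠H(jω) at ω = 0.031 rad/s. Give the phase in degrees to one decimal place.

∠(j0.031 + 0.59) = arctan(0.031/0.59) = 3.01°
∠(j0.031 + 132) = arctan(0.031/132) = 0.01°
∠(j0.031 + 190) = arctan(0.031/190) = 0.01°
∠H(j0.031) = 3.01° − (0.01° + 0.01°) = 2.98°

3.0°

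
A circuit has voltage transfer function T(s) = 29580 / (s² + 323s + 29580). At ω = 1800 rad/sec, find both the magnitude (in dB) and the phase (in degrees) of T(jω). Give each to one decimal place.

|(j1800)² + 323(j1800) + 29580| = |-3.2104e+06 + j5.814e+05| = 3.263e+06
|T(j1800)| = 29580 / 3.263e+06 = 0.0090663
20 log₁₀(0.0090663) = -40.85 dB
∠[(j1800)² + 323(j1800) + 29580] = ∠[-3.2104e+06 + j5.814e+05] = 169.74°
∠T(j1800) = −169.74° = -169.74°

|T| = -40.9 dB, ∠T = -169.7°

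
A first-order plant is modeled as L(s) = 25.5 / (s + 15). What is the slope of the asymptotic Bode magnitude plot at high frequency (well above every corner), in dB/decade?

With 0 zeros and 1 pole, the high-frequency asymptotic slope is 20 × (0 − 1) = -20 dB/decade.

-20 dB/decade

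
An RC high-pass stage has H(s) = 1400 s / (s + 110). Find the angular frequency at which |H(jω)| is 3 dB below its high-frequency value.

110 rad/s

For a single-pole high-pass, the −3 dB point is at the pole: ω = 110 rad/s.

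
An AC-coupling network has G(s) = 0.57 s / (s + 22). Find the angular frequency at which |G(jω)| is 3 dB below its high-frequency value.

22 rad/s

For a single-pole high-pass, the −3 dB point is at the pole: ω = 22 rad/s.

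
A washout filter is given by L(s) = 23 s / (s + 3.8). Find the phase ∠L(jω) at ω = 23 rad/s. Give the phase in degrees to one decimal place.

9.4°

∠(j23) = 90.00°
∠(j23 + 3.8) = arctan(23/3.8) = 80.62°
∠L(j23) = 90.00° − 80.62° = 9.38°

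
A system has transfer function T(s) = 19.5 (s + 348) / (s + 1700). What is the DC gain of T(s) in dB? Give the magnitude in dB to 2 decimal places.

12.02 dB

T(0) = 19.5 × 348 / 1700 = 3.9918
20 log₁₀(3.9918) = 12.023 dB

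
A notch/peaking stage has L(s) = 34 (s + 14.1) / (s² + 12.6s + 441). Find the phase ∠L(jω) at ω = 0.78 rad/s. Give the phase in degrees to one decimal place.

∠(j0.78 + 14.1) = arctan(0.78/14.1) = 3.17°
∠[(j0.78)² + 12.6(j0.78) + 441] = ∠[440.39 + j9.828] = 1.28°
∠L(j0.78) = 3.17° − 1.28° = 1.89°

1.9 deg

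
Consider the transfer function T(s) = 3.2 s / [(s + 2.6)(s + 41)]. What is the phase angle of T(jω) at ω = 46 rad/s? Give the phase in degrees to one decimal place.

-45.1°

∠(j46) = 90.00°
∠(j46 + 2.6) = arctan(46/2.6) = 86.76°
∠(j46 + 41) = arctan(46/41) = 48.29°
∠T(j46) = 90.00° − (86.76° + 48.29°) = -45.05°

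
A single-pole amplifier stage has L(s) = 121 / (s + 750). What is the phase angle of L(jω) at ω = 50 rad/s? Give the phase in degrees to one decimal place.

-3.8°

∠(j50 + 750) = arctan(50/750) = 3.81°
∠L(j50) = −3.81° = -3.81°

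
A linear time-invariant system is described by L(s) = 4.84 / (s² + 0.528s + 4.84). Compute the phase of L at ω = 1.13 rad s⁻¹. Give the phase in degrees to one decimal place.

-9.5 deg

∠[(j1.13)² + 0.528(j1.13) + 4.84] = ∠[3.5631 + j0.59664] = 9.51°
∠L(j1.13) = −9.51° = -9.51°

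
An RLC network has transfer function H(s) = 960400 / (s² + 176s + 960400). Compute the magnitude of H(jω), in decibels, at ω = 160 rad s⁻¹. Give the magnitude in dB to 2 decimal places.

0.23 dB

|(j160)² + 176(j160) + 960400| = |9.348e+05 + j28160| = 9.352e+05
|H(j160)| = 960400 / 9.352e+05 = 1.0269
20 log₁₀(1.0269) = 0.231 dB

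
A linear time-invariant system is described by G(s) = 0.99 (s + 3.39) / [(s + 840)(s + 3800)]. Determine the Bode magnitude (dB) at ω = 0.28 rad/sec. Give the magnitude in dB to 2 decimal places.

|j0.28 + 3.39| = √(0.28² + 3.39²) = 3.402
|j0.28 + 840| = √(0.28² + 840²) = 840
|j0.28 + 3800| = √(0.28² + 3800²) = 3800
|G(j0.28)| = 0.99 × 3.402 / (840 × 3800) = 1.055e-06
20 log₁₀(1.055e-06) = -119.535 dB

-119.54 dB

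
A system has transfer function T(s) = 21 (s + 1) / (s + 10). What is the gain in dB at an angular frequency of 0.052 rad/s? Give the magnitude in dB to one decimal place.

6.5 dB

|j0.052 + 1| = √(0.052² + 1²) = 1.001
|j0.052 + 10| = √(0.052² + 10²) = 10
|T(j0.052)| = 21 × 1.001 / 10 = 2.1028
20 log₁₀(2.1028) = 6.46 dB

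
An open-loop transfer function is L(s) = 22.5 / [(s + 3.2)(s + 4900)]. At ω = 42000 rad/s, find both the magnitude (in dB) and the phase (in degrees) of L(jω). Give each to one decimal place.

|L| = -157.9 dB, ∠L = -173.3 deg

|j42000 + 3.2| = √(42000² + 3.2²) = 4.2e+04
|j42000 + 4900| = √(42000² + 4900²) = 4.228e+04
|L(j42000)| = 22.5 / (4.2e+04 × 4.228e+04) = 1.2669e-08
20 log₁₀(1.2669e-08) = -157.95 dB
∠(j42000 + 3.2) = arctan(42000/3.2) = 90.00°
∠(j42000 + 4900) = arctan(42000/4900) = 83.35°
∠L(j42000) = − (90.00° + 83.35°) = -173.34°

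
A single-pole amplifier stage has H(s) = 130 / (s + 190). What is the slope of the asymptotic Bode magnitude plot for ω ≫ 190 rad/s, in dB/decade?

With 0 zeros and 1 pole, the high-frequency asymptotic slope is 20 × (0 − 1) = -20 dB/decade.

-20 dB/decade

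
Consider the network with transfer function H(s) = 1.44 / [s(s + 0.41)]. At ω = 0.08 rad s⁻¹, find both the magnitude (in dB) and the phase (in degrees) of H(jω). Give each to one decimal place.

|j0.08 + 0.41| = √(0.08² + 0.41²) = 0.4177
|j0.08| = 0.08
|H(j0.08)| = 1.44 / (0.4177 × 0.08) = 43.09
20 log₁₀(43.09) = 32.69 dB
∠(j0.08 + 0.41) = arctan(0.08/0.41) = 11.04°
∠(j0.08) = 90.00°
∠H(j0.08) = − (11.04° + 90.00°) = -101.04°

|H| = 32.7 dB, ∠H = -101.0 deg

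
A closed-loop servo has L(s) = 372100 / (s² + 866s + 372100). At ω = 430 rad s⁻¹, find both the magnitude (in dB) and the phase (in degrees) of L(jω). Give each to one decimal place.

|(j430)² + 866(j430) + 372100| = |1.872e+05 + j3.7238e+05| = 4.168e+05
|L(j430)| = 372100 / 4.168e+05 = 0.89278
20 log₁₀(0.89278) = -0.99 dB
∠[(j430)² + 866(j430) + 372100] = ∠[1.872e+05 + j3.7238e+05] = 63.31°
∠L(j430) = −63.31° = -63.31°

|L| = -1.0 dB, ∠L = -63.3°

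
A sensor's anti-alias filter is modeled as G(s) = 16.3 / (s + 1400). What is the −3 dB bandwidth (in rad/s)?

1400 rad/s

For a single-pole low-pass, the −3 dB point is at the pole: ω = 1400 rad/s.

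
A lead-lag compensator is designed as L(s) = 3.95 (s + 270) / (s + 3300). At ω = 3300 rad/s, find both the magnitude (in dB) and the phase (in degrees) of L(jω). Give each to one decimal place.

|j3300 + 270| = √(3300² + 270²) = 3311
|j3300 + 3300| = √(3300² + 3300²) = 4667
|L(j3300)| = 3.95 × 3311 / 4667 = 2.8024
20 log₁₀(2.8024) = 8.95 dB
∠(j3300 + 270) = arctan(3300/270) = 85.32°
∠(j3300 + 3300) = arctan(3300/3300) = 45.00°
∠L(j3300) = 85.32° − 45.00° = 40.32°

|L| = 9.0 dB, ∠L = 40.3°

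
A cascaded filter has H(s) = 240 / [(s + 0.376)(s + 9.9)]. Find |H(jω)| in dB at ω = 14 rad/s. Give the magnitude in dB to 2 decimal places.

|j14 + 0.376| = √(14² + 0.376²) = 14.01
|j14 + 9.9| = √(14² + 9.9²) = 17.15
|H(j14)| = 240 / (14.01 × 17.15) = 0.99941
20 log₁₀(0.99941) = -0.005 dB

-0.01 dB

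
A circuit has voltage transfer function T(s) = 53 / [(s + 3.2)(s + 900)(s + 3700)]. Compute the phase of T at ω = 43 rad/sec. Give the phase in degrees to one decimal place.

∠(j43 + 3.2) = arctan(43/3.2) = 85.74°
∠(j43 + 900) = arctan(43/900) = 2.74°
∠(j43 + 3700) = arctan(43/3700) = 0.67°
∠T(j43) = − (85.74° + 2.74° + 0.67°) = -89.15°

-89.1°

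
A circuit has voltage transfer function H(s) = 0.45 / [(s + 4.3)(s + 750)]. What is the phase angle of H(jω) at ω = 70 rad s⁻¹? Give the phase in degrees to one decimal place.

-91.8°

∠(j70 + 4.3) = arctan(70/4.3) = 86.48°
∠(j70 + 750) = arctan(70/750) = 5.33°
∠H(j70) = − (86.48° + 5.33°) = -91.82°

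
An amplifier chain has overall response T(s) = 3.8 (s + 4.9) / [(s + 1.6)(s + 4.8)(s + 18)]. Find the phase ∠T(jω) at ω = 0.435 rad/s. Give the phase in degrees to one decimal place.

-16.7°

∠(j0.435 + 4.9) = arctan(0.435/4.9) = 5.07°
∠(j0.435 + 1.6) = arctan(0.435/1.6) = 15.21°
∠(j0.435 + 4.8) = arctan(0.435/4.8) = 5.18°
∠(j0.435 + 18) = arctan(0.435/18) = 1.38°
∠T(j0.435) = 5.07° − (15.21° + 5.18° + 1.38°) = -16.70°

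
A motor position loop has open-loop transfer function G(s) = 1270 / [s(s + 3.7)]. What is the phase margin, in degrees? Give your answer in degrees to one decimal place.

Gain crossover: |G(jω)| = 1 at ω ≈ 35.5 rad/s.
∠G(j35.5) = −90° − arctan(35.5/3.7) ≈ -174.06°
PM = 180° + (-174.06°) = 5.94°

5.9°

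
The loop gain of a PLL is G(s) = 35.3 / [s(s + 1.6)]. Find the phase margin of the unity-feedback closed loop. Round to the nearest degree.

Gain crossover: |G(jω)| = 1 at ω ≈ 5.83 rad/sec.
∠G(j5.83) = −90° − arctan(5.83/1.6) ≈ -164.67°
PM = 180° + (-164.67°) = 15.33°

15°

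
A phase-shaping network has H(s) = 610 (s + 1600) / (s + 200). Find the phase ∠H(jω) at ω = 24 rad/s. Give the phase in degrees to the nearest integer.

∠(j24 + 1600) = arctan(24/1600) = 0.86°
∠(j24 + 200) = arctan(24/200) = 6.84°
∠H(j24) = 0.86° − 6.84° = -5.98°

-6°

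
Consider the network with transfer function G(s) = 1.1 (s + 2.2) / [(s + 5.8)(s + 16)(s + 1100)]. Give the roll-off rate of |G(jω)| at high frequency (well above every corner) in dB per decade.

-40 dB/decade

With 1 zero and 3 poles, the high-frequency asymptotic slope is 20 × (1 − 3) = -40 dB/decade.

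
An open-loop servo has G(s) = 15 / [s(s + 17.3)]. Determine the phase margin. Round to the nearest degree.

Gain crossover: |G(jω)| = 1 at ω ≈ 0.866 rad/s.
∠G(j0.866) = −90° − arctan(0.866/17.3) ≈ -92.87°
PM = 180° + (-92.87°) = 87.13°

87°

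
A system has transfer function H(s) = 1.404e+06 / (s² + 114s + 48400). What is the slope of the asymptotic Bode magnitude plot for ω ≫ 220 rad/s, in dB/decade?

With 0 zeros and 2 poles, the high-frequency asymptotic slope is 20 × (0 − 2) = -40 dB/decade.

-40 dB/decade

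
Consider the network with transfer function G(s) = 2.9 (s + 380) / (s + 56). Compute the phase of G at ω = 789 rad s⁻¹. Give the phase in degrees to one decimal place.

∠(j789 + 380) = arctan(789/380) = 64.28°
∠(j789 + 56) = arctan(789/56) = 85.94°
∠G(j789) = 64.28° − 85.94° = -21.66°

-21.7°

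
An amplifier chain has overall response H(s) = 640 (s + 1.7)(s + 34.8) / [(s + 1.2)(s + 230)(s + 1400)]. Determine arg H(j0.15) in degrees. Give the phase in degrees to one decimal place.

∠(j0.15 + 1.7) = arctan(0.15/1.7) = 5.04°
∠(j0.15 + 34.8) = arctan(0.15/34.8) = 0.25°
∠(j0.15 + 1.2) = arctan(0.15/1.2) = 7.13°
∠(j0.15 + 230) = arctan(0.15/230) = 0.04°
∠(j0.15 + 1400) = arctan(0.15/1400) = 0.01°
∠H(j0.15) = 5.04° + 0.25° − (7.13° + 0.04° + 0.01°) = -1.88°

-1.9°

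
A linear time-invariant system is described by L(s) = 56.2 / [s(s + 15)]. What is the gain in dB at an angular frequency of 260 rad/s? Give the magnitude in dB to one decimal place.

|j260 + 15| = √(260² + 15²) = 260.4
|j260| = 260
|L(j260)| = 56.2 / (260.4 × 260) = 0.00082998
20 log₁₀(0.00082998) = -61.62 dB

-61.6 dB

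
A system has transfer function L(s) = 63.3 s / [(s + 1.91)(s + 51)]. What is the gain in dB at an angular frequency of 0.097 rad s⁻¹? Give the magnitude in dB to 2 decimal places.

-24.02 dB

|j0.097| = 0.097
|j0.097 + 1.91| = √(0.097² + 1.91²) = 1.912
|j0.097 + 51| = √(0.097² + 51²) = 51
|L(j0.097)| = 63.3 × 0.097 / (1.912 × 51) = 0.062952
20 log₁₀(0.062952) = -24.020 dB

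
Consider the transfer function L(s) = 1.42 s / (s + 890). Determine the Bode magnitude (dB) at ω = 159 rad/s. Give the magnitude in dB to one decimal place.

-12.1 dB

|j159| = 159
|j159 + 890| = √(159² + 890²) = 904.1
|L(j159)| = 1.42 × 159 / 904.1 = 0.24973
20 log₁₀(0.24973) = -12.05 dB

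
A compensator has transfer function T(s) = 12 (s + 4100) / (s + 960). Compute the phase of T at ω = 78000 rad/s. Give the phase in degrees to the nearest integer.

∠(j78000 + 4100) = arctan(78000/4100) = 86.99°
∠(j78000 + 960) = arctan(78000/960) = 89.29°
∠T(j78000) = 86.99° − 89.29° = -2.30°

-2°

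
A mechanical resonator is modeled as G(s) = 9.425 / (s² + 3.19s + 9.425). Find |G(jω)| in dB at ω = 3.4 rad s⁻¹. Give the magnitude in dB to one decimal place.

|(j3.4)² + 3.19(j3.4) + 9.425| = |-2.135 + j10.846| = 11.05
|G(j3.4)| = 9.425 / 11.05 = 0.85262
20 log₁₀(0.85262) = -1.38 dB

-1.4 dB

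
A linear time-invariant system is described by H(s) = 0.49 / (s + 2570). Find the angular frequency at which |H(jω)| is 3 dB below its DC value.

For a single-pole low-pass, the −3 dB point is at the pole: ω = 2570 rad s⁻¹.

2570 rad s⁻¹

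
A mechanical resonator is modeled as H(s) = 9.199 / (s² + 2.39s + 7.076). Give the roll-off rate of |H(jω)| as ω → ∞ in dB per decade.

With 0 zeros and 2 poles, the high-frequency asymptotic slope is 20 × (0 − 2) = -40 dB/decade.

-40 dB/decade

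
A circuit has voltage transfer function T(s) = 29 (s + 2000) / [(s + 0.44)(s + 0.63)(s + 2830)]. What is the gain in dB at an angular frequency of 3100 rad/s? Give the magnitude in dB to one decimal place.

-111.5 dB

|j3100 + 2000| = √(3100² + 2000²) = 3689
|j3100 + 0.44| = √(3100² + 0.44²) = 3100
|j3100 + 0.63| = √(3100² + 0.63²) = 3100
|j3100 + 2830| = √(3100² + 2830²) = 4197
|T(j3100)| = 29 × 3689 / (3100 × 3100 × 4197) = 2.6522e-06
20 log₁₀(2.6522e-06) = -111.53 dB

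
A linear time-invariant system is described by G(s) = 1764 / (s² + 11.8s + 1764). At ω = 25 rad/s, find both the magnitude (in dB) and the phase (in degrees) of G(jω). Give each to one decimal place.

|(j25)² + 11.8(j25) + 1764| = |1139 + j295| = 1177
|G(j25)| = 1764 / 1177 = 1.4993
20 log₁₀(1.4993) = 3.52 dB
∠[(j25)² + 11.8(j25) + 1764] = ∠[1139 + j295] = 14.52°
∠G(j25) = −14.52° = -14.52°

|G| = 3.5 dB, ∠G = -14.5°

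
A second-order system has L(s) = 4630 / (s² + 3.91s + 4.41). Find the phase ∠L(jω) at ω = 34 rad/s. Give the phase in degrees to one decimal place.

∠[(j34)² + 3.91(j34) + 4.41] = ∠[-1151.6 + j132.94] = 173.41°
∠L(j34) = −173.41° = -173.41°

-173.4°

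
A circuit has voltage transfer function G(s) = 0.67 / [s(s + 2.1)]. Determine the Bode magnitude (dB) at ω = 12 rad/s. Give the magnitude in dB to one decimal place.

-46.8 dB

|j12 + 2.1| = √(12² + 2.1²) = 12.18
|j12| = 12
|G(j12)| = 0.67 / (12.18 × 12) = 0.0045831
20 log₁₀(0.0045831) = -46.78 dB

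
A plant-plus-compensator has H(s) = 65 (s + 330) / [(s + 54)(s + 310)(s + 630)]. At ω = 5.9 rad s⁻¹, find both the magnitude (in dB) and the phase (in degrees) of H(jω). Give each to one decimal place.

|j5.9 + 330| = √(5.9² + 330²) = 330.1
|j5.9 + 54| = √(5.9² + 54²) = 54.32
|j5.9 + 310| = √(5.9² + 310²) = 310.1
|j5.9 + 630| = √(5.9² + 630²) = 630
|H(j5.9)| = 65 × 330.1 / (54.32 × 310.1 × 630) = 0.0020217
20 log₁₀(0.0020217) = -53.89 dB
∠(j5.9 + 330) = arctan(5.9/330) = 1.02°
∠(j5.9 + 54) = arctan(5.9/54) = 6.24°
∠(j5.9 + 310) = arctan(5.9/310) = 1.09°
∠(j5.9 + 630) = arctan(5.9/630) = 0.54°
∠H(j5.9) = 1.02° − (6.24° + 1.09° + 0.54°) = -6.84°

|H| = -53.9 dB, ∠H = -6.8°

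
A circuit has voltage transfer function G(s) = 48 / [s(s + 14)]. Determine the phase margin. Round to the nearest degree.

77 deg

Gain crossover: |G(jω)| = 1 at ω ≈ 3.34 rad/sec.
∠G(j3.34) = −90° − arctan(3.34/14) ≈ -103.40°
PM = 180° + (-103.40°) = 76.60°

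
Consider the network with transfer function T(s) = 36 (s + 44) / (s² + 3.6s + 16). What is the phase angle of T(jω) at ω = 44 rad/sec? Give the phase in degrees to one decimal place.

∠(j44 + 44) = arctan(44/44) = 45.00°
∠[(j44)² + 3.6(j44) + 16] = ∠[-1920 + j158.4] = 175.28°
∠T(j44) = 45.00° − 175.28° = -130.28°

-130.3 deg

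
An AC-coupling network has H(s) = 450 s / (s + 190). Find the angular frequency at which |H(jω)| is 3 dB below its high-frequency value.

For a single-pole high-pass, the −3 dB point is at the pole: ω = 190 rad s⁻¹.

190 rad s⁻¹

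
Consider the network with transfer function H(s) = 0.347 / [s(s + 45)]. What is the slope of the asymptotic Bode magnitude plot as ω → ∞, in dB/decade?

-40 dB/decade

With 0 zeros and 2 poles, the high-frequency asymptotic slope is 20 × (0 − 2) = -40 dB/decade.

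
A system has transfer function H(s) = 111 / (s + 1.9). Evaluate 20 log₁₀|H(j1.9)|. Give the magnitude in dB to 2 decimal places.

32.32 dB

|j1.9 + 1.9| = √(1.9² + 1.9²) = 2.687
|H(j1.9)| = 111 / 2.687 = 41.31
20 log₁₀(41.31) = 32.321 dB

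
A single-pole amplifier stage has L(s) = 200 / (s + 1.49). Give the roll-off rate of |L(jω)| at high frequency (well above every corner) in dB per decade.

-20 dB/decade

With 0 zeros and 1 pole, the high-frequency asymptotic slope is 20 × (0 − 1) = -20 dB/decade.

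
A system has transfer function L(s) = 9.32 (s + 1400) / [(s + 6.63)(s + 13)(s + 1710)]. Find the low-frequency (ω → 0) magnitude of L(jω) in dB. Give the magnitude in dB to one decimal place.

-21.1 dB

L(0) = 9.32 × 1400 / (6.63 × 13 × 1710) = 0.08853
20 log₁₀(0.08853) = -21.06 dB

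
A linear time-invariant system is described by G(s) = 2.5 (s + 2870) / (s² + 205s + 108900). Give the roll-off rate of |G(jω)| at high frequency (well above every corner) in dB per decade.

With 1 zero and 2 poles, the high-frequency asymptotic slope is 20 × (1 − 2) = -20 dB/decade.

-20 dB/decade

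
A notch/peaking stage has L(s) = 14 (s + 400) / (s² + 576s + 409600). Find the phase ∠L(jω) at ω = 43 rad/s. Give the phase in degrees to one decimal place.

2.7°

∠(j43 + 400) = arctan(43/400) = 6.14°
∠[(j43)² + 576(j43) + 409600] = ∠[4.0775e+05 + j24768] = 3.48°
∠L(j43) = 6.14° − 3.48° = 2.66°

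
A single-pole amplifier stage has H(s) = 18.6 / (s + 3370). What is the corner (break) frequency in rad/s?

3370 rad/s

The single real pole at s = −3370 gives a corner at ω = 3370 rad/s.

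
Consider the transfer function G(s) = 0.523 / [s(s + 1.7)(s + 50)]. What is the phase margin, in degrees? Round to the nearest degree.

90 deg

Gain crossover: |G(jω)| = 1 at ω ≈ 0.00615 rad s⁻¹.
∠G(j0.00615) = −90° − arctan(0.00615/1.7) − arctan(0.00615/50) ≈ -90.21°
PM = 180° + (-90.21°) = 89.79°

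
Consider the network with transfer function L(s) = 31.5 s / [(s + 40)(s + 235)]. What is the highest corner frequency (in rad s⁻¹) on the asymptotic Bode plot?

235 rad s⁻¹

Break frequencies occur at each pole and zero magnitude: 40 rad s⁻¹, 235 rad s⁻¹.
The highest is 235 rad s⁻¹.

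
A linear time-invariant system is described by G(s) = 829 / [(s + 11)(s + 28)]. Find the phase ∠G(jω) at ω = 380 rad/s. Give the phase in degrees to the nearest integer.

∠(j380 + 11) = arctan(380/11) = 88.34°
∠(j380 + 28) = arctan(380/28) = 85.79°
∠G(j380) = − (88.34° + 85.79°) = -174.13°

-174°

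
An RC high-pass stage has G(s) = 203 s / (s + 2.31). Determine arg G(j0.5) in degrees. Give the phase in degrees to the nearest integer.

∠(j0.5) = 90.00°
∠(j0.5 + 2.31) = arctan(0.5/2.31) = 12.21°
∠G(j0.5) = 90.00° − 12.21° = 77.79°

78°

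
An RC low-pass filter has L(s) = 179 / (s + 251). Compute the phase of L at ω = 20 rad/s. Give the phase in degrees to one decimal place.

-4.6 deg

∠(j20 + 251) = arctan(20/251) = 4.56°
∠L(j20) = −4.56° = -4.56°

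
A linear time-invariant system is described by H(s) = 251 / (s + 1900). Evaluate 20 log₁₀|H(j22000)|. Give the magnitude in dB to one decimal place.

-38.9 dB

|j22000 + 1900| = √(22000² + 1900²) = 2.208e+04
|H(j22000)| = 251 / 2.208e+04 = 0.011367
20 log₁₀(0.011367) = -38.89 dB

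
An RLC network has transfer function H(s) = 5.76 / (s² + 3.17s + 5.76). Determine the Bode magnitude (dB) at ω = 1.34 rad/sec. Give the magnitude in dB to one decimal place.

-0.1 dB

|(j1.34)² + 3.17(j1.34) + 5.76| = |3.9644 + j4.2478| = 5.81
|H(j1.34)| = 5.76 / 5.81 = 0.99133
20 log₁₀(0.99133) = -0.08 dB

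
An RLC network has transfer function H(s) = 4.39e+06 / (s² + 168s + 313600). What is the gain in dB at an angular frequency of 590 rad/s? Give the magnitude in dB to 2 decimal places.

32.43 dB

|(j590)² + 168(j590) + 313600| = |-34500 + j99120| = 1.05e+05
|H(j590)| = 4.39e+06 / 1.05e+05 = 41.828
20 log₁₀(41.828) = 32.429 dB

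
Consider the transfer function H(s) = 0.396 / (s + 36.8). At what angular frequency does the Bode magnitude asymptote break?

36.8 rad s⁻¹

The single real pole at s = −36.8 gives a corner at ω = 36.8 rad s⁻¹.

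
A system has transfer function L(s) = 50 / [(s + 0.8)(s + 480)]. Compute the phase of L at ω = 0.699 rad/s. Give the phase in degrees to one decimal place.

-41.2°

∠(j0.699 + 0.8) = arctan(0.699/0.8) = 41.15°
∠(j0.699 + 480) = arctan(0.699/480) = 0.08°
∠L(j0.699) = − (41.15° + 0.08°) = -41.23°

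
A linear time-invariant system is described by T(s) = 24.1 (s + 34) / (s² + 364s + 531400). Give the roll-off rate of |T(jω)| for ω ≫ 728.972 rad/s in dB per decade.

With 1 zero and 2 poles, the high-frequency asymptotic slope is 20 × (1 − 2) = -20 dB/decade.

-20 dB/decade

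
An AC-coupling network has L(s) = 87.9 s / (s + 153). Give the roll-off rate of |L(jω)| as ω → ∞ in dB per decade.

With 1 zero and 1 pole, the high-frequency asymptotic slope is 20 × (1 − 1) = 0 dB/decade.

0 dB/decade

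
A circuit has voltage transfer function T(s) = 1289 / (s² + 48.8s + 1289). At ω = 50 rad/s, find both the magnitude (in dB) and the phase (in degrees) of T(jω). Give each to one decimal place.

|T| = -6.5 dB, ∠T = -116.4°

|(j50)² + 48.8(j50) + 1289| = |-1211 + j2440| = 2724
|T(j50)| = 1289 / 2724 = 0.4732
20 log₁₀(0.4732) = -6.50 dB
∠[(j50)² + 48.8(j50) + 1289] = ∠[-1211 + j2440] = 116.40°
∠T(j50) = −116.40° = -116.40°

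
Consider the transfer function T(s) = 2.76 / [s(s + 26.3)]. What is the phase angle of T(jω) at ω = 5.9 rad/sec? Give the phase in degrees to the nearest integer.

-103°

∠(j5.9 + 26.3) = arctan(5.9/26.3) = 12.64°
∠(j5.9) = 90.00°
∠T(j5.9) = − (12.64° + 90.00°) = -102.64°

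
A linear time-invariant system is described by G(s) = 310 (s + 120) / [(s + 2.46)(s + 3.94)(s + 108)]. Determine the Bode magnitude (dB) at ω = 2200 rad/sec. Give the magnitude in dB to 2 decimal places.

|j2200 + 120| = √(2200² + 120²) = 2203
|j2200 + 2.46| = √(2200² + 2.46²) = 2200
|j2200 + 3.94| = √(2200² + 3.94²) = 2200
|j2200 + 108| = √(2200² + 108²) = 2203
|G(j2200)| = 310 × 2203 / (2200 × 2200 × 2203) = 6.4068e-05
20 log₁₀(6.4068e-05) = -83.867 dB

-83.87 dB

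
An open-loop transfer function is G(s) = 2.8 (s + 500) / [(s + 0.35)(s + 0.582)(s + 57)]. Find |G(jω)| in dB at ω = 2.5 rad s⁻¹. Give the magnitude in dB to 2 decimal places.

|j2.5 + 500| = √(2.5² + 500²) = 500
|j2.5 + 0.35| = √(2.5² + 0.35²) = 2.524
|j2.5 + 0.582| = √(2.5² + 0.582²) = 2.567
|j2.5 + 57| = √(2.5² + 57²) = 57.05
|G(j2.5)| = 2.8 × 500 / (2.524 × 2.567 × 57.05) = 3.7869
20 log₁₀(3.7869) = 11.566 dB

11.57 dB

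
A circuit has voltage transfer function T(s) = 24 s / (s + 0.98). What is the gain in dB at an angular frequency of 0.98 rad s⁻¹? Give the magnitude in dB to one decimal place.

24.6 dB

|j0.98| = 0.98
|j0.98 + 0.98| = √(0.98² + 0.98²) = 1.386
|T(j0.98)| = 24 × 0.98 / 1.386 = 16.971
20 log₁₀(16.971) = 24.59 dB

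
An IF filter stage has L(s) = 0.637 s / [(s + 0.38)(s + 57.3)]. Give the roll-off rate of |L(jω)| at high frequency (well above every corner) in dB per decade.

-20 dB/decade

With 1 zero and 2 poles, the high-frequency asymptotic slope is 20 × (1 − 2) = -20 dB/decade.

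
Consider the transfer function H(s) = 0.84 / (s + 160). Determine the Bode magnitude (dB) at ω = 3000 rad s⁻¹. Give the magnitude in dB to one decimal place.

-71.1 dB

|j3000 + 160| = √(3000² + 160²) = 3004
|H(j3000)| = 0.84 / 3004 = 0.0002796
20 log₁₀(0.0002796) = -71.07 dB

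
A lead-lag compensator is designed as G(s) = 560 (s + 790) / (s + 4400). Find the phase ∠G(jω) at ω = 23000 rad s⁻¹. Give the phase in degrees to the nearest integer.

9°

∠(j23000 + 790) = arctan(23000/790) = 88.03°
∠(j23000 + 4400) = arctan(23000/4400) = 79.17°
∠G(j23000) = 88.03° − 79.17° = 8.86°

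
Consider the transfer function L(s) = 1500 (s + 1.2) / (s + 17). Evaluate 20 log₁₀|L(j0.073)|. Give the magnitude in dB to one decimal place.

|j0.073 + 1.2| = √(0.073² + 1.2²) = 1.202
|j0.073 + 17| = √(0.073² + 17²) = 17
|L(j0.073)| = 1500 × 1.202 / 17 = 106.08
20 log₁₀(106.08) = 40.51 dB

40.5 dB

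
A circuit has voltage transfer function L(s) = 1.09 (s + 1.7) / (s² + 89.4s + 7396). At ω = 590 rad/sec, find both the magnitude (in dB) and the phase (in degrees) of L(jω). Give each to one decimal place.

|j590 + 1.7| = √(590² + 1.7²) = 590
|(j590)² + 89.4(j590) + 7396| = |-3.407e+05 + j52746| = 3.448e+05
|L(j590)| = 1.09 × 590 / 3.448e+05 = 0.0018653
20 log₁₀(0.0018653) = -54.58 dB
∠(j590 + 1.7) = arctan(590/1.7) = 89.83°
∠[(j590)² + 89.4(j590) + 7396] = ∠[-3.407e+05 + j52746] = 171.20°
∠L(j590) = 89.83° − 171.20° = -81.36°

|L| = -54.6 dB, ∠L = -81.4 deg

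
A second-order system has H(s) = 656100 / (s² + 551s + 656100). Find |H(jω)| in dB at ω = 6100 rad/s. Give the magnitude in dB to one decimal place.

-35.0 dB

|(j6100)² + 551(j6100) + 656100| = |-3.6554e+07 + j3.3611e+06| = 3.671e+07
|H(j6100)| = 656100 / 3.671e+07 = 0.017873
20 log₁₀(0.017873) = -34.96 dB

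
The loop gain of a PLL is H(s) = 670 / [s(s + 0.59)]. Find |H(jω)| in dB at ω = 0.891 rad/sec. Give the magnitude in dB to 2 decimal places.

|j0.891 + 0.59| = √(0.891² + 0.59²) = 1.069
|j0.891| = 0.891
|H(j0.891)| = 670 / (1.069 × 0.891) = 703.67
20 log₁₀(703.67) = 56.947 dB

56.95 dB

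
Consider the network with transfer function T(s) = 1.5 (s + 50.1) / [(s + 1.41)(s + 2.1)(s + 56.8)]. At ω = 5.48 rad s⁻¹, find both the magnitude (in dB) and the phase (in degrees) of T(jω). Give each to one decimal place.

|j5.48 + 50.1| = √(5.48² + 50.1²) = 50.4
|j5.48 + 1.41| = √(5.48² + 1.41²) = 5.658
|j5.48 + 2.1| = √(5.48² + 2.1²) = 5.869
|j5.48 + 56.8| = √(5.48² + 56.8²) = 57.06
|T(j5.48)| = 1.5 × 50.4 / (5.658 × 5.869 × 57.06) = 0.039895
20 log₁₀(0.039895) = -27.98 dB
∠(j5.48 + 50.1) = arctan(5.48/50.1) = 6.24°
∠(j5.48 + 1.41) = arctan(5.48/1.41) = 75.57°
∠(j5.48 + 2.1) = arctan(5.48/2.1) = 69.03°
∠(j5.48 + 56.8) = arctan(5.48/56.8) = 5.51°
∠T(j5.48) = 6.24° − (75.57° + 69.03° + 5.51°) = -143.87°

|T| = -28.0 dB, ∠T = -143.9°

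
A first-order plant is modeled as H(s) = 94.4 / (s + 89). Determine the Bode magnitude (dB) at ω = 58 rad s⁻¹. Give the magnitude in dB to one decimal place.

-1.0 dB

|j58 + 89| = √(58² + 89²) = 106.2
|H(j58)| = 94.4 / 106.2 = 0.88863
20 log₁₀(0.88863) = -1.03 dB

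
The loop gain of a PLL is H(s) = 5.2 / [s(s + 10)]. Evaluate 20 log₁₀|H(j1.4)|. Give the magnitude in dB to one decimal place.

|j1.4 + 10| = √(1.4² + 10²) = 10.1
|j1.4| = 1.4
|H(j1.4)| = 5.2 / (10.1 × 1.4) = 0.36784
20 log₁₀(0.36784) = -8.69 dB

-8.7 dB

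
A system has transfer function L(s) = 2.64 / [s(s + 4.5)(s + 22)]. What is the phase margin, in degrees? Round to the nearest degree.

Gain crossover: |L(jω)| = 1 at ω ≈ 0.0267 rad/s.
∠L(j0.0267) = −90° − arctan(0.0267/4.5) − arctan(0.0267/22) ≈ -90.41°
PM = 180° + (-90.41°) = 89.59°

90 deg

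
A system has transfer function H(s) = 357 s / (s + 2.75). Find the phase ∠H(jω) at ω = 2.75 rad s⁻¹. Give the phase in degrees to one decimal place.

45.0°

∠(j2.75) = 90.00°
∠(j2.75 + 2.75) = arctan(2.75/2.75) = 45.00°
∠H(j2.75) = 90.00° − 45.00° = 45.00°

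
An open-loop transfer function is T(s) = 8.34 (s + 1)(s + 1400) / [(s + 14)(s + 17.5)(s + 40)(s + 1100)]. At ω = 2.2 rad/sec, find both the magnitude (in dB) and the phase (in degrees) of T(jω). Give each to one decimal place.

|T| = -51.8 dB, ∠T = 46.3°

|j2.2 + 1| = √(2.2² + 1²) = 2.417
|j2.2 + 1400| = √(2.2² + 1400²) = 1400
|j2.2 + 14| = √(2.2² + 14²) = 14.17
|j2.2 + 17.5| = √(2.2² + 17.5²) = 17.64
|j2.2 + 40| = √(2.2² + 40²) = 40.06
|j2.2 + 1100| = √(2.2² + 1100²) = 1100
|T(j2.2)| = 8.34 × 2.417 × 1400 / (14.17 × 17.64 × 40.06 × 1100) = 0.0025617
20 log₁₀(0.0025617) = -51.83 dB
∠(j2.2 + 1) = arctan(2.2/1) = 65.56°
∠(j2.2 + 1400) = arctan(2.2/1400) = 0.09°
∠(j2.2 + 14) = arctan(2.2/14) = 8.93°
∠(j2.2 + 17.5) = arctan(2.2/17.5) = 7.17°
∠(j2.2 + 40) = arctan(2.2/40) = 3.15°
∠(j2.2 + 1100) = arctan(2.2/1100) = 0.11°
∠T(j2.2) = 65.56° + 0.09° − (8.93° + 7.17° + 3.15° + 0.11°) = 46.29°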